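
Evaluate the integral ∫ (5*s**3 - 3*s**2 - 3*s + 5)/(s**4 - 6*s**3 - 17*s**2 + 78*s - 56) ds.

Factor the denominator: (s - 7)*(s - 2)*(s - 1)*(s + 4).
Partial-fraction decomposition: 117/(110*(s + 4)) + 2/(15*(s - 1)) - 9/(10*(s - 2)) + 776/(165*(s - 7)).
Integrate each term: A/(s−a) contributes A·log|s−a|.

776*log(s - 7)/165 - 9*log(s - 2)/10 + 2*log(s - 1)/15 + 117*log(s + 4)/110 + C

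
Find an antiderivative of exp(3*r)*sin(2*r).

3*exp(3*r)*sin(2*r)/13 - 2*exp(3*r)*cos(2*r)/13 + C

Let I denote the integral. Integrate by parts with u = sin(2*r), dv = exp(3*r) dr, so v = exp(3*r)/3: I = exp(3*r)*sin(2*r)/3 − (2/3)·∫ exp(3*r)*cos(2*r) dr.
Apply parts again with u = cos(2*r), dv = exp(3*r) dr: ∫ exp(3*r)*cos(2*r) dr = exp(3*r)*cos(2*r)/3 + (2/3)·I. Substituting back brings back I: I = exp(3*r)*sin(2*r)/3 - 2*exp(3*r)*cos(2*r)/9 − (4/9)·I.
Solving for I: (1 + 4/9)·I equals the remaining terms, so I = (9/13)·(exp(3*r)*sin(2*r)/3 - 2*exp(3*r)*cos(2*r)/9).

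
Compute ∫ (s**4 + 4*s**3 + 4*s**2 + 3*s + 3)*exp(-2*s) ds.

Use integration by parts with u = s**4 + 4*s**3 + 4*s**2 + 3*s + 3, dv = exp(-2*s) ds, so v = -exp(-2*s)/2.
Apply parts 4 times (tabular method): alternate signs, differentiate u down to 0, integrate dv up.

(-s**4 - 6*s**3 - 13*s**2 - 16*s - 11)*exp(-2*s)/2 + C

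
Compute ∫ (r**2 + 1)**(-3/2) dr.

Substitute r = tan(θ), so dr = sec(θ)^2 dθ and the radical becomes sqrt(r**2 + 1) = sec(θ) by the Pythagorean identity.
Integrate the resulting trig expression in θ, then back-substitute tan(θ) = r, sec(θ) = sqrt(r**2 + 1) (absorbing any constant into C).

r/sqrt(r**2 + 1) + C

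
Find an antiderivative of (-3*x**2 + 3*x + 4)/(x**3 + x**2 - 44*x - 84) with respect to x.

-122*log(x - 7)/117 + 7*log(x + 2)/18 - 61*log(x + 6)/26 + C

Factor the denominator: (x - 7)*(x + 2)*(x + 6).
Partial-fraction decomposition: -61/(26*(x + 6)) + 7/(18*(x + 2)) - 122/(117*(x - 7)).
Integrate each term: A/(x−a) contributes A·log|x−a|.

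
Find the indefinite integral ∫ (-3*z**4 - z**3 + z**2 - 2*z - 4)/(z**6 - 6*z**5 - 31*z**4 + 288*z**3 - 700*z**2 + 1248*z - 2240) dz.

Factor the denominator: (z - 5)*(z - 4)**2*(z + 7)*(z**2 + 4).
Partial-fraction decomposition: (2251*z + 3164)/(76850*(z**2 + 4)) + 2267/(25652*(z + 7)) + 33867/(6050*(z - 4)) + 207/(55*(z - 4)**2) - 663/(116*(z - 5)).
Integrate each term; A/(z−a) gives A·log|z−a|; the (Bz+D)/(z²+p²) term gives a log and an atan.

-663*log(z - 5)/116 + 33867*log(z - 4)/6050 + 2267*log(z + 7)/25652 + 2251*log(z**2 + 4)/153700 + 791*atan(z/2)/38425 - 207/(55*z - 220) + C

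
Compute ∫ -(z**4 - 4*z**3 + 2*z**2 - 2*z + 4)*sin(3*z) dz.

z**4*cos(3*z)/3 - 4*z**3*sin(3*z)/9 - 4*z**3*cos(3*z)/3 + 4*z**2*sin(3*z)/3 + 2*z**2*cos(3*z)/9 - 4*z*sin(3*z)/27 + 2*z*cos(3*z)/9 - 2*sin(3*z)/27 + 104*cos(3*z)/81 + C

Use integration by parts with u = z**4 - 4*z**3 + 2*z**2 - 2*z + 4, dv = -sin(3*z) dz, so v = cos(3*z)/3.
Apply parts 4 times (tabular method): alternate signs, differentiate u down to 0, integrate dv up.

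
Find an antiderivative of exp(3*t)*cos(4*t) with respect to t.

Let I denote the integral. Integrate by parts with u = cos(4*t), dv = exp(3*t) dt, so v = exp(3*t)/3: I = exp(3*t)*cos(4*t)/3 + (4/3)·∫ exp(3*t)*sin(4*t) dt.
Apply parts again with u = sin(4*t), dv = exp(3*t) dt: ∫ exp(3*t)*sin(4*t) dt = exp(3*t)*sin(4*t)/3 − (4/3)·I. Substituting back brings back I: I = 4*exp(3*t)*sin(4*t)/9 + exp(3*t)*cos(4*t)/3 − (16/9)·I.
Solving for I: (1 + 16/9)·I equals the remaining terms, so I = (9/25)·(4*exp(3*t)*sin(4*t)/9 + exp(3*t)*cos(4*t)/3).

4*exp(3*t)*sin(4*t)/25 + 3*exp(3*t)*cos(4*t)/25 + C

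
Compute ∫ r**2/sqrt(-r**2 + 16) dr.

-r*sqrt(-r**2 + 16)/2 + 8*asin(r/4) + C

Substitute r = 4·sin(θ), so dr = 4·cos(θ) dθ and the radical becomes sqrt(-r**2 + 16) = 4·cos(θ) by the Pythagorean identity.
Integrate the resulting trig expression in θ, then back-substitute θ = asin(r/4), sin(θ) = r/4, cos(θ) = sqrt(-r**2 + 16)/4 (absorbing any constant into C).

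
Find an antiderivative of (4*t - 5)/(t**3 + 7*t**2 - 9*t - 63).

7*log(t - 3)/60 + 17*log(t + 3)/24 - 33*log(t + 7)/40 + C

Factor the denominator: (t - 3)*(t + 3)*(t + 7).
Partial-fraction decomposition: -33/(40*(t + 7)) + 17/(24*(t + 3)) + 7/(60*(t - 3)).
Integrate each term: A/(t−a) contributes A·log|t−a|.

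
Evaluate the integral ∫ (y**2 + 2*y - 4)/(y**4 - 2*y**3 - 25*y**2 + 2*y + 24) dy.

Factor the denominator: (y - 6)*(y - 1)*(y + 1)*(y + 4).
Partial-fraction decomposition: -2/(75*(y + 4)) - 5/(42*(y + 1)) + 1/(50*(y - 1)) + 22/(175*(y - 6)).
Integrate each term: A/(y−a) contributes A·log|y−a|.

22*log(y - 6)/175 + log(y - 1)/50 - 5*log(y + 1)/42 - 2*log(y + 4)/75 + C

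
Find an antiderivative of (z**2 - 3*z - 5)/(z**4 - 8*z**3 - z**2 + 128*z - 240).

5*log(z - 5)/18 + log(z - 4)/8 - 5*log(z - 3)/14 - 23*log(z + 4)/504 + C

Factor the denominator: (z - 5)*(z - 4)*(z - 3)*(z + 4).
Partial-fraction decomposition: -23/(504*(z + 4)) - 5/(14*(z - 3)) + 1/(8*(z - 4)) + 5/(18*(z - 5)).
Integrate each term: A/(z−a) contributes A·log|z−a|.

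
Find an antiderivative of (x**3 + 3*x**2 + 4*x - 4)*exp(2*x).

(4*x**3 + 6*x**2 + 10*x - 21)*exp(2*x)/8 + C

Use integration by parts with u = x**3 + 3*x**2 + 4*x - 4, dv = exp(2*x) dx, so v = exp(2*x)/2.
Apply parts 3 times (tabular method): alternate signs, differentiate u down to 0, integrate dv up.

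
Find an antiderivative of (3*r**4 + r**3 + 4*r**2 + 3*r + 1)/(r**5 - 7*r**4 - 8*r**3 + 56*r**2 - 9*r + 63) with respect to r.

1941*log(r - 7)/500 - 79*log(r - 3)/60 + 61*log(r + 3)/150 + 7*log(r**2 + 1)/500 - atan(r)/250 + C

Factor the denominator: (r - 7)*(r - 3)*(r + 3)*(r**2 + 1).
Partial-fraction decomposition: (7*r - 1)/(250*(r**2 + 1)) + 61/(150*(r + 3)) - 79/(60*(r - 3)) + 1941/(500*(r - 7)).
Integrate each term; A/(r−a) gives A·log|r−a|; the (Br+D)/(r²+p²) term gives a log and an atan.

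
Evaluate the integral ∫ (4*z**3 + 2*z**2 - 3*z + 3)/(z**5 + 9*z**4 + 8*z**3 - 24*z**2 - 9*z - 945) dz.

log(z - 3)/12 + 27*log(z + 5)/34 - 125*log(z + 7)/116 + 148*log(z**2 + 9)/1479 + 175*atan(z/3)/2958 + C

Factor the denominator: (z - 3)*(z + 5)*(z + 7)*(z**2 + 9).
Partial-fraction decomposition: (592*z + 525)/(2958*(z**2 + 9)) - 125/(116*(z + 7)) + 27/(34*(z + 5)) + 1/(12*(z - 3)).
Integrate each term; A/(z−a) gives A·log|z−a|; the (Bz+D)/(z²+p²) term gives a log and an atan.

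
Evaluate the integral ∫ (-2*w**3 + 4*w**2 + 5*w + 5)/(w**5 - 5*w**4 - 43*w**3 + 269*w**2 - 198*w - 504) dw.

-253*log(w - 6)/546 + 39*log(w - 4)/110 + log(w - 3)/60 - log(w + 1)/140 + 71*log(w + 7)/715 + C

Factor the denominator: (w - 6)*(w - 4)*(w - 3)*(w + 1)*(w + 7).
Partial-fraction decomposition: 71/(715*(w + 7)) - 1/(140*(w + 1)) + 1/(60*(w - 3)) + 39/(110*(w - 4)) - 253/(546*(w - 6)).
Integrate each term: A/(w−a) contributes A·log|w−a|.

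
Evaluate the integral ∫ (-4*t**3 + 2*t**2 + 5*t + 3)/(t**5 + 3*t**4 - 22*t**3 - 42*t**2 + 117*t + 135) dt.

-13*log(t - 3)/48 + log(t + 1)/32 - 19*log(t + 3)/24 + 33*log(t + 5)/32 + 3/(8*t - 24) + C

Factor the denominator: (t - 3)**2*(t + 1)*(t + 3)*(t + 5).
Partial-fraction decomposition: 33/(32*(t + 5)) - 19/(24*(t + 3)) + 1/(32*(t + 1)) - 13/(48*(t - 3)) - 3/(8*(t - 3)**2).
Integrate each term; A/(t−a) gives A·log|t−a|; A/(t−a)² gives −A/(t−a).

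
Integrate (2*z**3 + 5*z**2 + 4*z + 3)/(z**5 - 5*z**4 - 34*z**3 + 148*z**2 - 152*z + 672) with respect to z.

Factor the denominator: (z - 7)*(z - 4)*(z + 6)*(z**2 + 4).
Partial-fraction decomposition: -(733*z + 1262)/(21200*(z**2 + 4)) - 21/(400*(z + 6)) - 227/(600*(z - 4)) + 74/(159*(z - 7)).
Integrate each term; A/(z−a) gives A·log|z−a|; the (Bz+D)/(z²+p²) term gives a log and an atan.

74*log(z - 7)/159 - 227*log(z - 4)/600 - 21*log(z + 6)/400 - 733*log(z**2 + 4)/42400 - 631*atan(z/2)/21200 + C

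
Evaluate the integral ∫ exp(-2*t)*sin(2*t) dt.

-exp(-2*t)*sin(2*t)/4 - exp(-2*t)*cos(2*t)/4 + C

Let I denote the integral. Integrate by parts with u = sin(2*t), dv = exp(-2*t) dt, so v = -exp(-2*t)/2: I = -exp(-2*t)*sin(2*t)/2 + ∫ exp(-2*t)*cos(2*t) dt.
Apply parts again with u = cos(2*t), dv = exp(-2*t) dt: ∫ exp(-2*t)*cos(2*t) dt = -exp(-2*t)*cos(2*t)/2 − I. Substituting back brings back I: I = -exp(-2*t)*sin(2*t)/2 - exp(-2*t)*cos(2*t)/2 − I.
Solving for I: (1 + 1)·I equals the remaining terms, so I = (1/2)·(-exp(-2*t)*sin(2*t)/2 - exp(-2*t)*cos(2*t)/2).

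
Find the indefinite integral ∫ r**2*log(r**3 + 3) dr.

r**3*log(r**3 + 3)/3 - r**3/3 + log(r**3 + 3) + C

Let u = r**3 + 3, so du = (3*r**2) dr.
The integral becomes (1/3)·∫ log(u) du; integrate by parts with u′=log(u), dv′=du.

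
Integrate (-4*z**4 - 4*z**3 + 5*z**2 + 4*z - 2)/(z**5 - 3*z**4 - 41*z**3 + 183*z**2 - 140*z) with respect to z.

log(z)/70 - 2857*log(z - 5)/240 + 593*log(z - 4)/66 - log(z - 1)/96 - 8017*log(z + 7)/7392 + C

Factor the denominator: z*(z - 5)*(z - 4)*(z - 1)*(z + 7).
Partial-fraction decomposition: -8017/(7392*(z + 7)) - 1/(96*(z - 1)) + 593/(66*(z - 4)) - 2857/(240*(z - 5)) + 1/(70*z).
Integrate each term: A/(z−a) contributes A·log|z−a|.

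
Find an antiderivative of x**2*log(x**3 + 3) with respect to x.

x**3*log(x**3 + 3)/3 - x**3/3 + log(x**3 + 3) + C

Let u = x**3 + 3, so du = (3*x**2) dx.
The integral becomes (1/3)·∫ log(u) du; integrate by parts with u′=log(u), dv′=du.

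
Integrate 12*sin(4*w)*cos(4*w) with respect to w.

Let u = cos(4*w), so du = (-4*sin(4*w)) dw.
Rewriting, the integral becomes -3·∫ u^1 du = -3·u^2/2.
Substituting back, u = cos(4*w).

-3*cos(4*w)**2/2 + C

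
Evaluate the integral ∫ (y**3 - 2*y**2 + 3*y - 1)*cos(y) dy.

y**3*sin(y) - 2*y**2*sin(y) + 3*y**2*cos(y) - 3*y*sin(y) - 4*y*cos(y) + 3*sin(y) - 3*cos(y) + C

Use integration by parts with u = y**3 - 2*y**2 + 3*y - 1, dv = cos(y) dy, so v = sin(y).
Apply parts 3 times (tabular method): alternate signs, differentiate u down to 0, integrate dv up.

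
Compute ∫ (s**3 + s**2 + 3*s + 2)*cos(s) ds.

Use integration by parts with u = s**3 + s**2 + 3*s + 2, dv = cos(s) ds, so v = sin(s).
Apply parts 3 times (tabular method): alternate signs, differentiate u down to 0, integrate dv up.

s**3*sin(s) + s**2*sin(s) + 3*s**2*cos(s) - 3*s*sin(s) + 2*s*cos(s) - 3*cos(s) + C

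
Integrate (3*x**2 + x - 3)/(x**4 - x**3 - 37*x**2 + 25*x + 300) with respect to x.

77*log(x - 5)/80 - 7*log(x - 4)/9 + 3*log(x + 3)/16 - 67*log(x + 5)/180 + C

Factor the denominator: (x - 5)*(x - 4)*(x + 3)*(x + 5).
Partial-fraction decomposition: -67/(180*(x + 5)) + 3/(16*(x + 3)) - 7/(9*(x - 4)) + 77/(80*(x - 5)).
Integrate each term: A/(x−a) contributes A·log|x−a|.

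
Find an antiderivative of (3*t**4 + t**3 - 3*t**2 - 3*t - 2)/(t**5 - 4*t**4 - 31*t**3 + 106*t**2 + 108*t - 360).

Factor the denominator: (t - 6)*(t - 3)*(t - 2)*(t + 2)*(t + 5).
Partial-fraction decomposition: 211/(231*(t + 5)) - 1/(15*(t + 2)) + 9/(28*(t - 2)) - 29/(15*(t - 3)) + 497/(132*(t - 6)).
Integrate each term: A/(t−a) contributes A·log|t−a|.

497*log(t - 6)/132 - 29*log(t - 3)/15 + 9*log(t - 2)/28 - log(t + 2)/15 + 211*log(t + 5)/231 + C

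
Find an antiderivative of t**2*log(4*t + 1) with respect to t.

t**3*log(4*t + 1)/3 - t**3/9 + t**2/24 - t/48 + log(4*t + 1)/192 + C

Use integration by parts with u = log(4*t + 1), dv = t**2 dt.
Then du = 4/(4*t + 1) dt and v = t**3/3.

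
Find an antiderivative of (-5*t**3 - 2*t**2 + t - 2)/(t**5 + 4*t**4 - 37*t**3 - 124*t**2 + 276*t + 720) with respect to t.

-16*log(t - 5)/33 + 76*log(t - 3)/315 + log(t + 2)/10 - 47*log(t + 4)/42 + 125*log(t + 6)/99 + C

Factor the denominator: (t - 5)*(t - 3)*(t + 2)*(t + 4)*(t + 6).
Partial-fraction decomposition: 125/(99*(t + 6)) - 47/(42*(t + 4)) + 1/(10*(t + 2)) + 76/(315*(t - 3)) - 16/(33*(t - 5)).
Integrate each term: A/(t−a) contributes A·log|t−a|.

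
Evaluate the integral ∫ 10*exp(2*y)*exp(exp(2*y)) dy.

5*exp(exp(2*y)) + C

Let u = exp(2*y), so du = (2*exp(2*y)) dy.
Rewriting, the integral becomes 5·∫ e^u du = 5·e^u.
Substituting back, u = exp(2*y).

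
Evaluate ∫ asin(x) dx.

x*asin(x) + sqrt(-x**2 + 1) + C

Use integration by parts with u = arcsin(x), dv = dx.
Then du = 1/sqrt(-x**2 + 1) dx.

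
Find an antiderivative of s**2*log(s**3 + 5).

s**3*log(s**3 + 5)/3 - s**3/3 + 5*log(s**3 + 5)/3 + C

Let u = s**3 + 5, so du = (3*s**2) ds.
The integral becomes (1/3)·∫ log(u) du; integrate by parts with u′=log(u), dv′=du.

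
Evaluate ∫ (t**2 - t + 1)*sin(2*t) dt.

-t**2*cos(2*t)/2 + t*sin(2*t)/2 + t*cos(2*t)/2 - sin(2*t)/4 - cos(2*t)/4 + C

Use integration by parts with u = t**2 - t + 1, dv = sin(2*t) dt, so v = -cos(2*t)/2.
Apply parts 2 times (tabular method): alternate signs, differentiate u down to 0, integrate dv up.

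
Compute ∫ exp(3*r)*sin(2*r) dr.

Let I denote the integral. Integrate by parts with u = sin(2*r), dv = exp(3*r) dr, so v = exp(3*r)/3: I = exp(3*r)*sin(2*r)/3 − (2/3)·∫ exp(3*r)*cos(2*r) dr.
Apply parts again with u = cos(2*r), dv = exp(3*r) dr: ∫ exp(3*r)*cos(2*r) dr = exp(3*r)*cos(2*r)/3 + (2/3)·I. Substituting back brings back I: I = exp(3*r)*sin(2*r)/3 - 2*exp(3*r)*cos(2*r)/9 − (4/9)·I.
Solving for I: (1 + 4/9)·I equals the remaining terms, so I = (9/13)·(exp(3*r)*sin(2*r)/3 - 2*exp(3*r)*cos(2*r)/9).

3*exp(3*r)*sin(2*r)/13 - 2*exp(3*r)*cos(2*r)/13 + C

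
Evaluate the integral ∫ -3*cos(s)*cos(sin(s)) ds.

-3*sin(sin(s)) + C

Let u = sin(s), so du = (cos(s)) ds.
Rewriting, the integral becomes -3·∫ cos(u) du = -3·sin(u).
Substituting back, u = sin(s).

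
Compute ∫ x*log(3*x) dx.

x**2*(log(x) + log(3))/2 - x**2/4 + C

Use integration by parts with u = log(3*x), dv = x dx.
Then du = 1/x dx and v = x**2/2.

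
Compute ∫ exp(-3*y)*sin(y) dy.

-3*exp(-3*y)*sin(y)/10 - exp(-3*y)*cos(y)/10 + C

Let I denote the integral. Integrate by parts with u = sin(y), dv = exp(-3*y) dy, so v = -exp(-3*y)/3: I = -exp(-3*y)*sin(y)/3 + (1/3)·∫ exp(-3*y)*cos(y) dy.
Apply parts again with u = cos(y), dv = exp(-3*y) dy: ∫ exp(-3*y)*cos(y) dy = -exp(-3*y)*cos(y)/3 − (1/3)·I. Substituting back brings back I: I = -exp(-3*y)*sin(y)/3 - exp(-3*y)*cos(y)/9 − (1/9)·I.
Solving for I: (1 + 1/9)·I equals the remaining terms, so I = (9/10)·(-exp(-3*y)*sin(y)/3 - exp(-3*y)*cos(y)/9).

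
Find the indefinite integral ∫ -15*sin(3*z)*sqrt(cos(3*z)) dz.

10*cos(3*z)**(3/2)/3 + C

Let u = cos(3*z), so du = (-3*sin(3*z)) dz.
Rewriting, the integral becomes 5·∫ √u du = 5·(2/3)u^(3/2).
Substituting back, u = cos(3*z).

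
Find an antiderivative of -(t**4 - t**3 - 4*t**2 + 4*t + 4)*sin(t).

t**4*cos(t) - 4*t**3*sin(t) - t**3*cos(t) + 3*t**2*sin(t) - 16*t**2*cos(t) + 32*t*sin(t) + 10*t*cos(t) - 10*sin(t) + 36*cos(t) + C

Use integration by parts with u = t**4 - t**3 - 4*t**2 + 4*t + 4, dv = -sin(t) dt, so v = cos(t).
Apply parts 4 times (tabular method): alternate signs, differentiate u down to 0, integrate dv up.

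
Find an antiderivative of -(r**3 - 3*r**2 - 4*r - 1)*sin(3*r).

r**3*cos(3*r)/3 - r**2*sin(3*r)/3 - r**2*cos(3*r) + 2*r*sin(3*r)/3 - 14*r*cos(3*r)/9 + 14*sin(3*r)/27 - cos(3*r)/9 + C

Use integration by parts with u = r**3 - 3*r**2 - 4*r - 1, dv = -sin(3*r) dr, so v = cos(3*r)/3.
Apply parts 3 times (tabular method): alternate signs, differentiate u down to 0, integrate dv up.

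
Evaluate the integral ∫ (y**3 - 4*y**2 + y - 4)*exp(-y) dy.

(-y**3 + y**2 + y + 5)*exp(-y) + C

Use integration by parts with u = y**3 - 4*y**2 + y - 4, dv = exp(-y) dy, so v = -exp(-y).
Apply parts 3 times (tabular method): alternate signs, differentiate u down to 0, integrate dv up.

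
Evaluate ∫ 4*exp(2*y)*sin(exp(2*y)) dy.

Let u = exp(2*y), so du = (2*exp(2*y)) dy.
Rewriting, the integral becomes 2·∫ sin(u) du = 2·-cos(u).
Substituting back, u = exp(2*y).

-2*cos(exp(2*y)) + C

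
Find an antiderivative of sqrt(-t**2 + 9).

t*sqrt(-t**2 + 9)/2 + 9*asin(t/3)/2 + C

Substitute t = 3·sin(θ), so dt = 3·cos(θ) dθ and the radical becomes sqrt(-t**2 + 9) = 3·cos(θ) by the Pythagorean identity.
Integrate the resulting trig expression in θ, then back-substitute θ = asin(t/3), sin(θ) = t/3, cos(θ) = sqrt(-t**2 + 9)/3 (absorbing any constant into C).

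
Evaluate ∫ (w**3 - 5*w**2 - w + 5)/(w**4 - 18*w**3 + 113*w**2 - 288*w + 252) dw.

Factor the denominator: (w - 7)*(w - 6)*(w - 3)*(w - 2).
Partial-fraction decomposition: 9/(20*(w - 2)) - 4/(3*(w - 3)) - 35/(12*(w - 6)) + 24/(5*(w - 7)).
Integrate each term: A/(w−a) contributes A·log|w−a|.

24*log(w - 7)/5 - 35*log(w - 6)/12 - 4*log(w - 3)/3 + 9*log(w - 2)/20 + C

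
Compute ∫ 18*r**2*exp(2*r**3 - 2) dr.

Let u = 2*r**3 - 2, so du = (6*r**2) dr.
Rewriting, the integral becomes 3·∫ e^u du = 3·e^u.
Substituting back, u = 2*r**3 - 2.

3*exp(2*r**3 - 2) + C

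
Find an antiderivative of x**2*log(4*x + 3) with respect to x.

Use integration by parts with u = log(4*x + 3), dv = x**2 dx.
Then du = 4/(4*x + 3) dx and v = x**3/3.

x**3*log(4*x + 3)/3 - x**3/9 + x**2/8 - 3*x/16 + 9*log(4*x + 3)/64 + C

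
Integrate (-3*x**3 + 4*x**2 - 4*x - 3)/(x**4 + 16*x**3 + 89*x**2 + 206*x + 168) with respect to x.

Factor the denominator: (x + 2)*(x + 3)*(x + 4)*(x + 7).
Partial-fraction decomposition: -125/(6*(x + 7)) + 269/(6*(x + 4)) - 63/(2*(x + 3)) + 9/(2*(x + 2)).
Integrate each term: A/(x−a) contributes A·log|x−a|.

9*log(x + 2)/2 - 63*log(x + 3)/2 + 269*log(x + 4)/6 - 125*log(x + 7)/6 + C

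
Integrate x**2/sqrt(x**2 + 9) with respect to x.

Substitute x = 3·tan(θ), so dx = 3·sec(θ)^2 dθ and the radical becomes sqrt(x**2 + 9) = 3·sec(θ) by the Pythagorean identity.
Integrate the resulting trig expression in θ, then back-substitute tan(θ) = x/3, sec(θ) = sqrt(x**2 + 9)/3 (absorbing any constant into C).

x*sqrt(x**2 + 9)/2 - 9*log(x + sqrt(x**2 + 9))/2 + C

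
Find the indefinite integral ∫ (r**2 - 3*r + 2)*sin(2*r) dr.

Use integration by parts with u = r**2 - 3*r + 2, dv = sin(2*r) dr, so v = -cos(2*r)/2.
Apply parts 2 times (tabular method): alternate signs, differentiate u down to 0, integrate dv up.

-r**2*cos(2*r)/2 + r*sin(2*r)/2 + 3*r*cos(2*r)/2 - 3*sin(2*r)/4 - 3*cos(2*r)/4 + C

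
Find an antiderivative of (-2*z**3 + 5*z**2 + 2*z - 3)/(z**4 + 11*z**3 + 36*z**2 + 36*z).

-log(z)/12 - 29*log(z + 2)/8 + 10*log(z + 3) - 199*log(z + 6)/24 + C

Factor the denominator: z*(z + 2)*(z + 3)*(z + 6).
Partial-fraction decomposition: -199/(24*(z + 6)) + 10/(z + 3) - 29/(8*(z + 2)) - 1/(12*z).
Integrate each term: A/(z−a) contributes A·log|z−a|.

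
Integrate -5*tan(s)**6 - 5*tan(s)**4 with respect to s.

-tan(s)**5 + C

Let u = tan(s), so du = (tan(s)**2 + 1) ds.
Rewriting, the integral becomes -5·∫ u^4 du = -5·u^5/5.
Substituting back, u = tan(s).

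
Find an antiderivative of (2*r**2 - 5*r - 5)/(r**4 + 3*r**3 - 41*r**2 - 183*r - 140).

29*log(r - 7)/528 - log(r + 1)/48 + 47*log(r + 4)/33 - 35*log(r + 5)/24 + C

Factor the denominator: (r - 7)*(r + 1)*(r + 4)*(r + 5).
Partial-fraction decomposition: -35/(24*(r + 5)) + 47/(33*(r + 4)) - 1/(48*(r + 1)) + 29/(528*(r - 7)).
Integrate each term: A/(r−a) contributes A·log|r−a|.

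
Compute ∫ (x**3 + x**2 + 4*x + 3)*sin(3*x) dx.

-x**3*cos(3*x)/3 + x**2*sin(3*x)/3 - x**2*cos(3*x)/3 + 2*x*sin(3*x)/9 - 10*x*cos(3*x)/9 + 10*sin(3*x)/27 - 25*cos(3*x)/27 + C

Use integration by parts with u = x**3 + x**2 + 4*x + 3, dv = sin(3*x) dx, so v = -cos(3*x)/3.
Apply parts 3 times (tabular method): alternate signs, differentiate u down to 0, integrate dv up.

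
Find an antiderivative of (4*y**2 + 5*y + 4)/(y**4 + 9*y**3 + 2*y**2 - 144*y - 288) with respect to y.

Factor the denominator: (y - 4)*(y + 3)*(y + 4)*(y + 6).
Partial-fraction decomposition: -59/(30*(y + 6)) + 3/(y + 4) - 25/(21*(y + 3)) + 11/(70*(y - 4)).
Integrate each term: A/(y−a) contributes A·log|y−a|.

11*log(y - 4)/70 - 25*log(y + 3)/21 + 3*log(y + 4) - 59*log(y + 6)/30 + C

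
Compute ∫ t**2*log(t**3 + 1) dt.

t**3*log(t**3 + 1)/3 - t**3/3 + log(t**3 + 1)/3 + C

Let u = t**3 + 1, so du = (3*t**2) dt.
The integral becomes (1/3)·∫ log(u) du; integrate by parts with u′=log(u), dv′=du.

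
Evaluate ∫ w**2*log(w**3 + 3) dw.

w**3*log(w**3 + 3)/3 - w**3/3 + log(w**3 + 3) + C

Let u = w**3 + 3, so du = (3*w**2) dw.
The integral becomes (1/3)·∫ log(u) du; integrate by parts with u′=log(u), dv′=du.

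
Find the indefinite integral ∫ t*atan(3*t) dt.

t**2*atan(3*t)/2 - t/6 + atan(3*t)/18 + C

Use integration by parts with u = arctan(3*t), dv = t dt.
Then du = 3/(9*t**2 + 1) dt.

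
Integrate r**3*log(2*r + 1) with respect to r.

r**4*log(2*r + 1)/4 - r**4/16 + r**3/24 - r**2/32 + r/32 - log(2*r + 1)/64 + C

Use integration by parts with u = log(2*r + 1), dv = r**3 dr.
Then du = 2/(2*r + 1) dr and v = r**4/4.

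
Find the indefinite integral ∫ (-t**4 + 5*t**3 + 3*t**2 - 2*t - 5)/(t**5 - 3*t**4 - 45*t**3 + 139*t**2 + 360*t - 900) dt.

-953*log(t - 5)/1936 + 3*log(t - 2)/40 + 47*log(t + 3)/240 - 2261*log(t + 6)/2904 - 5/(22*t - 110) + C

Factor the denominator: (t - 5)**2*(t - 2)*(t + 3)*(t + 6).
Partial-fraction decomposition: -2261/(2904*(t + 6)) + 47/(240*(t + 3)) + 3/(40*(t - 2)) - 953/(1936*(t - 5)) + 5/(22*(t - 5)**2).
Integrate each term; A/(t−a) gives A·log|t−a|; A/(t−a)² gives −A/(t−a).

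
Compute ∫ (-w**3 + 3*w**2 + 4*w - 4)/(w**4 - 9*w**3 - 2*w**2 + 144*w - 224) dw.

-172*log(w - 7)/165 + log(w - 4)/12 + 2*log(w - 2)/15 - 23*log(w + 4)/132 + C

Factor the denominator: (w - 7)*(w - 4)*(w - 2)*(w + 4).
Partial-fraction decomposition: -23/(132*(w + 4)) + 2/(15*(w - 2)) + 1/(12*(w - 4)) - 172/(165*(w - 7)).
Integrate each term: A/(w−a) contributes A·log|w−a|.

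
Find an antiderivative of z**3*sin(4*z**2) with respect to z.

Let u = z², du = 2z dz; rewrite as (1/2)∫ u^1·sin(4u) du.
Now integrate by parts 1 time.

-z**2*cos(4*z**2)/8 + sin(4*z**2)/32 + C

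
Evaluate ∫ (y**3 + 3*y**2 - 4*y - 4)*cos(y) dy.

y**3*sin(y) + 3*y**2*sin(y) + 3*y**2*cos(y) - 10*y*sin(y) + 6*y*cos(y) - 10*sin(y) - 10*cos(y) + C

Use integration by parts with u = y**3 + 3*y**2 - 4*y - 4, dv = cos(y) dy, so v = sin(y).
Apply parts 3 times (tabular method): alternate signs, differentiate u down to 0, integrate dv up.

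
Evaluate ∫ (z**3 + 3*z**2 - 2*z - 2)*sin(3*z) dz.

-z**3*cos(3*z)/3 + z**2*sin(3*z)/3 - z**2*cos(3*z) + 2*z*sin(3*z)/3 + 8*z*cos(3*z)/9 - 8*sin(3*z)/27 + 8*cos(3*z)/9 + C

Use integration by parts with u = z**3 + 3*z**2 - 2*z - 2, dv = sin(3*z) dz, so v = -cos(3*z)/3.
Apply parts 3 times (tabular method): alternate signs, differentiate u down to 0, integrate dv up.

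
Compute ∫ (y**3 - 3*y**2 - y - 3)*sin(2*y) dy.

-y**3*cos(2*y)/2 + 3*y**2*sin(2*y)/4 + 3*y**2*cos(2*y)/2 - 3*y*sin(2*y)/2 + 5*y*cos(2*y)/4 - 5*sin(2*y)/8 + 3*cos(2*y)/4 + C

Use integration by parts with u = y**3 - 3*y**2 - y - 3, dv = sin(2*y) dy, so v = -cos(2*y)/2.
Apply parts 3 times (tabular method): alternate signs, differentiate u down to 0, integrate dv up.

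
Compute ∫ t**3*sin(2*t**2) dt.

Let u = t², du = 2t dt; rewrite as (1/2)∫ u^1·sin(2u) du.
Now integrate by parts 1 time.

-t**2*cos(2*t**2)/4 + sin(2*t**2)/8 + C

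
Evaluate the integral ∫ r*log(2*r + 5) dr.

Use integration by parts with u = log(2*r + 5), dv = r dr.
Then du = 2/(2*r + 5) dr and v = r**2/2.

r**2*log(2*r + 5)/2 - r**2/4 + 5*r/4 - 25*log(2*r + 5)/8 + C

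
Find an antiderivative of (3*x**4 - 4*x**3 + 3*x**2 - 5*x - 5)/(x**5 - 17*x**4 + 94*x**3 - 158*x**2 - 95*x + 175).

2969*log(x - 7)/96 - 2015*log(x - 5)/72 + log(x - 1)/24 + 5*log(x + 1)/288 + 355/(12*x - 60) + C

Factor the denominator: (x - 7)*(x - 5)**2*(x - 1)*(x + 1).
Partial-fraction decomposition: 5/(288*(x + 1)) + 1/(24*(x - 1)) - 2015/(72*(x - 5)) - 355/(12*(x - 5)**2) + 2969/(96*(x - 7)).
Integrate each term; A/(x−a) gives A·log|x−a|; A/(x−a)² gives −A/(x−a).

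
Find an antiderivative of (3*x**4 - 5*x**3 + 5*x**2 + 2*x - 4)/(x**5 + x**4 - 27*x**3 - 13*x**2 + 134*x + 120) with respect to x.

Factor the denominator: (x - 4)*(x - 3)*(x + 1)*(x + 2)*(x + 5).
Partial-fraction decomposition: 2611/(864*(x + 5)) - 10/(9*(x + 2)) + 7/(80*(x + 1)) - 31/(32*(x - 3)) + 266/(135*(x - 4)).
Integrate each term: A/(x−a) contributes A·log|x−a|.

266*log(x - 4)/135 - 31*log(x - 3)/32 + 7*log(x + 1)/80 - 10*log(x + 2)/9 + 2611*log(x + 5)/864 + C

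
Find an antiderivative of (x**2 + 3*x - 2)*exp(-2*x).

(-x**2 - 4*x)*exp(-2*x)/2 + C

Use integration by parts with u = x**2 + 3*x - 2, dv = exp(-2*x) dx, so v = -exp(-2*x)/2.
Apply parts 2 times (tabular method): alternate signs, differentiate u down to 0, integrate dv up.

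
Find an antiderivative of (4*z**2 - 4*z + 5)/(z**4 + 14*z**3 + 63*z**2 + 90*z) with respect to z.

log(z)/18 - 53*log(z + 3)/18 + 25*log(z + 5)/2 - 173*log(z + 6)/18 + C

Factor the denominator: z*(z + 3)*(z + 5)*(z + 6).
Partial-fraction decomposition: -173/(18*(z + 6)) + 25/(2*(z + 5)) - 53/(18*(z + 3)) + 1/(18*z).
Integrate each term: A/(z−a) contributes A·log|z−a|.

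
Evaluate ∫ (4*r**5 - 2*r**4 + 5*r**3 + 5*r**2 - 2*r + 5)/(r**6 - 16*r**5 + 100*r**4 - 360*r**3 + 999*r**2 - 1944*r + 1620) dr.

5953*log(r - 6)/108 - 11995*log(r - 5)/204 + 989*log(r - 3)/108 - 157*log(r - 2)/156 - 1879*log(r**2 + 9)/7956 - 371*atan(r/3)/5967 + C

Factor the denominator: (r - 6)*(r - 5)*(r - 3)*(r - 2)*(r**2 + 9).
Partial-fraction decomposition: -(1879*r + 742)/(3978*(r**2 + 9)) - 157/(156*(r - 2)) + 989/(108*(r - 3)) - 11995/(204*(r - 5)) + 5953/(108*(r - 6)).
Integrate each term; A/(r−a) gives A·log|r−a|; the (Br+D)/(r²+p²) term gives a log and an atan.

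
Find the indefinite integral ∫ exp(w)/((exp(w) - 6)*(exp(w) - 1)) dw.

Let u = e^w, du = e^w dw.
The integral becomes ∫ du/((u-6)(u-1)); decompose into partial fractions.

log(exp(w) - 6)/5 - log(exp(w) - 1)/5 + C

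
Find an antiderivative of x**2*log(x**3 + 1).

x**3*log(x**3 + 1)/3 - x**3/3 + log(x**3 + 1)/3 + C

Let u = x**3 + 1, so du = (3*x**2) dx.
The integral becomes (1/3)·∫ log(u) du; integrate by parts with u′=log(u), dv′=du.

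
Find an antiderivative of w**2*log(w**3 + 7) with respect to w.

w**3*log(w**3 + 7)/3 - w**3/3 + 7*log(w**3 + 7)/3 + C

Let u = w**3 + 7, so du = (3*w**2) dw.
The integral becomes (1/3)·∫ log(u) du; integrate by parts with u′=log(u), dv′=du.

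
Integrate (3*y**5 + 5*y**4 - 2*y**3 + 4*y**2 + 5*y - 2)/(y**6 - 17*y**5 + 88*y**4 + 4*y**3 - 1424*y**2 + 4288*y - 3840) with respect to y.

Factor the denominator: (y - 6)*(y - 5)*(y - 4)**2*(y - 2)*(y + 4).
Partial-fraction decomposition: 811/(17280*(y + 4)) + 23/(36*(y - 2)) + 35315/(128*(y - 4)) + 2153/(16*(y - 4)**2) - 12373/(27*(y - 5)) + 7387/(40*(y - 6)).
Integrate each term; A/(y−a) gives A·log|y−a|; A/(y−a)² gives −A/(y−a).

7387*log(y - 6)/40 - 12373*log(y - 5)/27 + 35315*log(y - 4)/128 + 23*log(y - 2)/36 + 811*log(y + 4)/17280 - 2153/(16*y - 64) + C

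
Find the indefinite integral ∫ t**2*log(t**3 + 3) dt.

Let u = t**3 + 3, so du = (3*t**2) dt.
The integral becomes (1/3)·∫ log(u) du; integrate by parts with u′=log(u), dv′=du.

t**3*log(t**3 + 3)/3 - t**3/3 + log(t**3 + 3) + C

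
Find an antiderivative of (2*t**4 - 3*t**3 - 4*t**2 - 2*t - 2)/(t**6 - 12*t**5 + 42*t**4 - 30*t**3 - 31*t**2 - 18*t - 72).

Factor the denominator: (t - 6)*(t - 4)*(t - 3)*(t + 1)*(t**2 + 1).
Partial-fraction decomposition: -(44*t + 227)/(6290*(t**2 + 1)) - 1/(280*(t + 1)) + 37/(120*(t - 3)) - 123/(85*(t - 4)) + 893/(777*(t - 6)).
Integrate each term; A/(t−a) gives A·log|t−a|; the (Bt+D)/(t²+p²) term gives a log and an atan.

893*log(t - 6)/777 - 123*log(t - 4)/85 + 37*log(t - 3)/120 - log(t + 1)/280 - 11*log(t**2 + 1)/3145 - 227*atan(t)/6290 + C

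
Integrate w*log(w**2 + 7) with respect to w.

Let u = w**2 + 7, so du = (2*w) dw.
The integral becomes (1/2)·∫ log(u) du; integrate by parts with u′=log(u), dv′=du.

w**2*log(w**2 + 7)/2 - w**2/2 + 7*log(w**2 + 7)/2 + C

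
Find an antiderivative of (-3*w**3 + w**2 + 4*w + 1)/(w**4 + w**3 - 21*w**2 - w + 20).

-53*log(w - 4)/45 - log(w - 1)/12 + log(w + 1)/40 - 127*log(w + 5)/72 + C

Factor the denominator: (w - 4)*(w - 1)*(w + 1)*(w + 5).
Partial-fraction decomposition: -127/(72*(w + 5)) + 1/(40*(w + 1)) - 1/(12*(w - 1)) - 53/(45*(w - 4)).
Integrate each term: A/(w−a) contributes A·log|w−a|.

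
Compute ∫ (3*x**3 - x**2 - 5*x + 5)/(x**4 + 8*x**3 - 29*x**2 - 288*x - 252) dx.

Factor the denominator: (x - 6)*(x + 1)*(x + 6)*(x + 7).
Partial-fraction decomposition: 173/(13*(x + 7)) - 649/(60*(x + 6)) - 1/(35*(x + 1)) + 587/(1092*(x - 6)).
Integrate each term: A/(x−a) contributes A·log|x−a|.

587*log(x - 6)/1092 - log(x + 1)/35 - 649*log(x + 6)/60 + 173*log(x + 7)/13 + C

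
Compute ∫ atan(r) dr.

r*atan(r) - log(r**2 + 1)/2 + C

Use integration by parts with u = arctan(r), dv = dr.
Then du = 1/(r**2 + 1) dr.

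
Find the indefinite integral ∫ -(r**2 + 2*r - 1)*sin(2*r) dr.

r**2*cos(2*r)/2 - r*sin(2*r)/2 + r*cos(2*r) - sin(2*r)/2 - 3*cos(2*r)/4 + C

Use integration by parts with u = r**2 + 2*r - 1, dv = -sin(2*r) dr, so v = cos(2*r)/2.
Apply parts 2 times (tabular method): alternate signs, differentiate u down to 0, integrate dv up.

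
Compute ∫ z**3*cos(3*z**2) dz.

Let u = z², du = 2z dz; rewrite as (1/2)∫ u^1·cos(3u) du.
Now integrate by parts 1 time.

z**2*sin(3*z**2)/6 + cos(3*z**2)/18 + C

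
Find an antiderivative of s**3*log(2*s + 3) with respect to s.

s**4*log(2*s + 3)/4 - s**4/16 + s**3/8 - 9*s**2/32 + 27*s/32 - 81*log(2*s + 3)/64 + C

Use integration by parts with u = log(2*s + 3), dv = s**3 ds.
Then du = 2/(2*s + 3) ds and v = s**4/4.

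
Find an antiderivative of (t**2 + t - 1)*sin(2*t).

-t**2*cos(2*t)/2 + t*sin(2*t)/2 - t*cos(2*t)/2 + sin(2*t)/4 + 3*cos(2*t)/4 + C

Use integration by parts with u = t**2 + t - 1, dv = sin(2*t) dt, so v = -cos(2*t)/2.
Apply parts 2 times (tabular method): alternate signs, differentiate u down to 0, integrate dv up.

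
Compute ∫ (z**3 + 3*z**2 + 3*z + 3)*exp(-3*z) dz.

(-9*z**3 - 36*z**2 - 51*z - 44)*exp(-3*z)/27 + C

Use integration by parts with u = z**3 + 3*z**2 + 3*z + 3, dv = exp(-3*z) dz, so v = -exp(-3*z)/3.
Apply parts 3 times (tabular method): alternate signs, differentiate u down to 0, integrate dv up.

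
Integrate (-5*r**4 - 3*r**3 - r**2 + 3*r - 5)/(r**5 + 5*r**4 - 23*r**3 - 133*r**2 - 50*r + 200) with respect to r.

-703*log(r - 5)/504 + 11*log(r - 1)/360 - 71*log(r + 2)/126 + 1121*log(r + 4)/90 - 559*log(r + 5)/36 + C

Factor the denominator: (r - 5)*(r - 1)*(r + 2)*(r + 4)*(r + 5).
Partial-fraction decomposition: -559/(36*(r + 5)) + 1121/(90*(r + 4)) - 71/(126*(r + 2)) + 11/(360*(r - 1)) - 703/(504*(r - 5)).
Integrate each term: A/(r−a) contributes A·log|r−a|.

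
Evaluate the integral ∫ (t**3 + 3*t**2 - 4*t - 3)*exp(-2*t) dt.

Use integration by parts with u = t**3 + 3*t**2 - 4*t - 3, dv = exp(-2*t) dt, so v = -exp(-2*t)/2.
Apply parts 3 times (tabular method): alternate signs, differentiate u down to 0, integrate dv up.

(-4*t**3 - 18*t**2 - 2*t + 11)*exp(-2*t)/8 + C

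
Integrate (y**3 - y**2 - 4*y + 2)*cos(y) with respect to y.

Use integration by parts with u = y**3 - y**2 - 4*y + 2, dv = cos(y) dy, so v = sin(y).
Apply parts 3 times (tabular method): alternate signs, differentiate u down to 0, integrate dv up.

y**3*sin(y) - y**2*sin(y) + 3*y**2*cos(y) - 10*y*sin(y) - 2*y*cos(y) + 4*sin(y) - 10*cos(y) + C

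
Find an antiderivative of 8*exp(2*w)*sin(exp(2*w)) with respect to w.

-4*cos(exp(2*w)) + C

Let u = exp(2*w), so du = (2*exp(2*w)) dw.
Rewriting, the integral becomes 4·∫ sin(u) du = 4·-cos(u).
Substituting back, u = exp(2*w).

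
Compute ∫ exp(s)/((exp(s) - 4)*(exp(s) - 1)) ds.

Let u = e^s, du = e^s ds.
The integral becomes ∫ du/((u-1)(u-4)); decompose into partial fractions.

log(exp(s) - 4)/3 - log(exp(s) - 1)/3 + C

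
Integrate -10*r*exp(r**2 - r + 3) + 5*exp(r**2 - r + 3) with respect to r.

Let u = r**2 - r + 3, so du = (2*r - 1) dr.
Rewriting, the integral becomes -5·∫ e^u du = -5·e^u.
Substituting back, u = r**2 - r + 3.

-5*exp(r**2 - r + 3) + C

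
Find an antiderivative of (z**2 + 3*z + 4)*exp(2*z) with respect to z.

(z**2 + 2*z + 3)*exp(2*z)/2 + C

Use integration by parts with u = z**2 + 3*z + 4, dv = exp(2*z) dz, so v = exp(2*z)/2.
Apply parts 2 times (tabular method): alternate signs, differentiate u down to 0, integrate dv up.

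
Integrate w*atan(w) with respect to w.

w**2*atan(w)/2 - w/2 + atan(w)/2 + C

Use integration by parts with u = arctan(w), dv = w dw.
Then du = 1/(w**2 + 1) dw.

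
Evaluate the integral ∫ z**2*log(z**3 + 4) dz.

Let u = z**3 + 4, so du = (3*z**2) dz.
The integral becomes (1/3)·∫ log(u) du; integrate by parts with u′=log(u), dv′=du.

z**3*log(z**3 + 4)/3 - z**3/3 + 4*log(z**3 + 4)/3 + C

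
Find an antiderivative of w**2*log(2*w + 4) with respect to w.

Use integration by parts with u = log(2*w + 4), dv = w**2 dw.
Then du = 2/(2*w + 4) dw and v = w**3/3.

w**3*log(2*w + 4)/3 - w**3/9 + w**2/3 - 4*w/3 + 8*log(w + 2)/3 + C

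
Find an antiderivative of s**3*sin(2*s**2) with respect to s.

-s**2*cos(2*s**2)/4 + sin(2*s**2)/8 + C

Let u = s², du = 2s ds; rewrite as (1/2)∫ u^1·sin(2u) du.
Now integrate by parts 1 time.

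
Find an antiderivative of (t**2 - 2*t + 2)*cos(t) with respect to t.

t**2*sin(t) - 2*t*sin(t) + 2*t*cos(t) - 2*cos(t) + C

Use integration by parts with u = t**2 - 2*t + 2, dv = cos(t) dt, so v = sin(t).
Apply parts 2 times (tabular method): alternate signs, differentiate u down to 0, integrate dv up.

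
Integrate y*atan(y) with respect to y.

y**2*atan(y)/2 - y/2 + atan(y)/2 + C

Use integration by parts with u = arctan(y), dv = y dy.
Then du = 1/(y**2 + 1) dy.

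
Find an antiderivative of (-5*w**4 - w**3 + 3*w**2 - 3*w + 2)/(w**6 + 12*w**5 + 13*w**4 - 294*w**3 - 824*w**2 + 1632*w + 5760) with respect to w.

-653*log(w - 4)/2880 + 103*log(w - 3)/882 + 73553*log(w + 4)/3136 - 727*log(w + 5)/18 + 767*log(w + 6)/45 + 577/(56*w + 224) + C

Factor the denominator: (w - 4)*(w - 3)*(w + 4)**2*(w + 5)*(w + 6).
Partial-fraction decomposition: 767/(45*(w + 6)) - 727/(18*(w + 5)) + 73553/(3136*(w + 4)) - 577/(56*(w + 4)**2) + 103/(882*(w - 3)) - 653/(2880*(w - 4)).
Integrate each term; A/(w−a) gives A·log|w−a|; A/(w−a)² gives −A/(w−a).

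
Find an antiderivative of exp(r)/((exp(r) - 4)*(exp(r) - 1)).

log(exp(r) - 4)/3 - log(exp(r) - 1)/3 + C

Let u = e^r, du = e^r dr.
The integral becomes ∫ du/((u-4)(u-1)); decompose into partial fractions.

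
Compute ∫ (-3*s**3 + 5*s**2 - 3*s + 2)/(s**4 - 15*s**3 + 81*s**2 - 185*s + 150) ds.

Factor the denominator: (s - 5)**2*(s - 3)*(s - 2).
Partial-fraction decomposition: 8/(9*(s - 2)) - 43/(4*(s - 3)) + 247/(36*(s - 5)) - 263/(6*(s - 5)**2).
Integrate each term; A/(s−a) gives A·log|s−a|; A/(s−a)² gives −A/(s−a).

247*log(s - 5)/36 - 43*log(s - 3)/4 + 8*log(s - 2)/9 + 263/(6*s - 30) + C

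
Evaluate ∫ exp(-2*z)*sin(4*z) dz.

Let I denote the integral. Integrate by parts with u = sin(4*z), dv = exp(-2*z) dz, so v = -exp(-2*z)/2: I = -exp(-2*z)*sin(4*z)/2 + 2·∫ exp(-2*z)*cos(4*z) dz.
Apply parts again with u = cos(4*z), dv = exp(-2*z) dz: ∫ exp(-2*z)*cos(4*z) dz = -exp(-2*z)*cos(4*z)/2 − 2·I. Substituting back brings back I: I = -exp(-2*z)*sin(4*z)/2 - exp(-2*z)*cos(4*z) − 4·I.
Solving for I: (1 + 4)·I equals the remaining terms, so I = (1/5)·(-exp(-2*z)*sin(4*z)/2 - exp(-2*z)*cos(4*z)).

-exp(-2*z)*sin(4*z)/10 - exp(-2*z)*cos(4*z)/5 + C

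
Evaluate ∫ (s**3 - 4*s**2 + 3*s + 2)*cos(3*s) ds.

s**3*sin(3*s)/3 - 4*s**2*sin(3*s)/3 + s**2*cos(3*s)/3 + 7*s*sin(3*s)/9 - 8*s*cos(3*s)/9 + 26*sin(3*s)/27 + 7*cos(3*s)/27 + C

Use integration by parts with u = s**3 - 4*s**2 + 3*s + 2, dv = cos(3*s) ds, so v = sin(3*s)/3.
Apply parts 3 times (tabular method): alternate signs, differentiate u down to 0, integrate dv up.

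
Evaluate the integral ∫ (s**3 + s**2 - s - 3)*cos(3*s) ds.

s**3*sin(3*s)/3 + s**2*sin(3*s)/3 + s**2*cos(3*s)/3 - 5*s*sin(3*s)/9 + 2*s*cos(3*s)/9 - 29*sin(3*s)/27 - 5*cos(3*s)/27 + C

Use integration by parts with u = s**3 + s**2 - s - 3, dv = cos(3*s) ds, so v = sin(3*s)/3.
Apply parts 3 times (tabular method): alternate signs, differentiate u down to 0, integrate dv up.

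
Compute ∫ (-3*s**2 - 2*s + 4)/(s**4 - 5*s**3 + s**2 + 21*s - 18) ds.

3*log(s - 3)/100 - log(s - 1)/12 + 4*log(s + 2)/75 + 29/(10*s - 30) + C

Factor the denominator: (s - 3)**2*(s - 1)*(s + 2).
Partial-fraction decomposition: 4/(75*(s + 2)) - 1/(12*(s - 1)) + 3/(100*(s - 3)) - 29/(10*(s - 3)**2).
Integrate each term; A/(s−a) gives A·log|s−a|; A/(s−a)² gives −A/(s−a).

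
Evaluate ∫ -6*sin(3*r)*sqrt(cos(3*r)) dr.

4*cos(3*r)**(3/2)/3 + C

Let u = cos(3*r), so du = (-3*sin(3*r)) dr.
Rewriting, the integral becomes 2·∫ √u du = 2·(2/3)u^(3/2).
Substituting back, u = cos(3*r).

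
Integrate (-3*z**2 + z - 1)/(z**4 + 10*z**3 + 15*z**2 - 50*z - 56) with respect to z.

-11*log(z - 2)/162 + 5*log(z + 1)/54 - 53*log(z + 4)/54 + 155*log(z + 7)/162 + C

Factor the denominator: (z - 2)*(z + 1)*(z + 4)*(z + 7).
Partial-fraction decomposition: 155/(162*(z + 7)) - 53/(54*(z + 4)) + 5/(54*(z + 1)) - 11/(162*(z - 2)).
Integrate each term: A/(z−a) contributes A·log|z−a|.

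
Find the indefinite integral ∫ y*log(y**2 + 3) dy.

Let u = y**2 + 3, so du = (2*y) dy.
The integral becomes (1/2)·∫ log(u) du; integrate by parts with u′=log(u), dv′=du.

y**2*log(y**2 + 3)/2 - y**2/2 + 3*log(y**2 + 3)/2 + C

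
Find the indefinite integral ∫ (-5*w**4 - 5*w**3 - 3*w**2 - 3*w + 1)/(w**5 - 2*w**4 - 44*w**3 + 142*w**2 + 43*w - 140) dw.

-3839*log(w - 5)/288 + 553*log(w - 4)/55 - 5*log(w - 1)/64 - log(w + 1)/360 - 10415*log(w + 7)/6336 + C

Factor the denominator: (w - 5)*(w - 4)*(w - 1)*(w + 1)*(w + 7).
Partial-fraction decomposition: -10415/(6336*(w + 7)) - 1/(360*(w + 1)) - 5/(64*(w - 1)) + 553/(55*(w - 4)) - 3839/(288*(w - 5)).
Integrate each term: A/(w−a) contributes A·log|w−a|.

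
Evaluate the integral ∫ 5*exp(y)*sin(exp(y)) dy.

Let u = exp(y), so du = (exp(y)) dy.
Rewriting, the integral becomes 5·∫ sin(u) du = 5·-cos(u).
Substituting back, u = exp(y).

-5*cos(exp(y)) + C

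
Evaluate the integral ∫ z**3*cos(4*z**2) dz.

z**2*sin(4*z**2)/8 + cos(4*z**2)/32 + C

Let u = z², du = 2z dz; rewrite as (1/2)∫ u^1·cos(4u) du.
Now integrate by parts 1 time.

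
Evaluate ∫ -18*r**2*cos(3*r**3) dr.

-2*sin(3*r**3) + C

Let u = 3*r**3, so du = (9*r**2) dr.
Rewriting, the integral becomes -2·∫ cos(u) du = -2·sin(u).
Substituting back, u = 3*r**3.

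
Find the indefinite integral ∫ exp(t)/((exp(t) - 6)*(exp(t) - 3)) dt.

Let u = e^t, du = e^t dt.
The integral becomes ∫ du/((u-3)(u-6)); decompose into partial fractions.

log(exp(t) - 6)/3 - log(exp(t) - 3)/3 + C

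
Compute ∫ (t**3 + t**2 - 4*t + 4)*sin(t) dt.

Use integration by parts with u = t**3 + t**2 - 4*t + 4, dv = sin(t) dt, so v = -cos(t).
Apply parts 3 times (tabular method): alternate signs, differentiate u down to 0, integrate dv up.

-t**3*cos(t) + 3*t**2*sin(t) - t**2*cos(t) + 2*t*sin(t) + 10*t*cos(t) - 10*sin(t) - 2*cos(t) + C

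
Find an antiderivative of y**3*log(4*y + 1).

Use integration by parts with u = log(4*y + 1), dv = y**3 dy.
Then du = 4/(4*y + 1) dy and v = y**4/4.

y**4*log(4*y + 1)/4 - y**4/16 + y**3/48 - y**2/128 + y/256 - log(4*y + 1)/1024 + C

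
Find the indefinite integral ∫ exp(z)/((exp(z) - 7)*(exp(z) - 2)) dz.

log(exp(z) - 7)/5 - log(exp(z) - 2)/5 + C

Let u = e^z, du = e^z dz.
The integral becomes ∫ du/((u-7)(u-2)); decompose into partial fractions.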